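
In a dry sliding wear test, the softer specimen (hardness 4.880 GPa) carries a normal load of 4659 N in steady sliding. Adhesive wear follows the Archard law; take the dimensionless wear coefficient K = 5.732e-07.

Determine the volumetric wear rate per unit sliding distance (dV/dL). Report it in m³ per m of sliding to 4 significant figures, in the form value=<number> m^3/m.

value=5.472e-13 m^3/m

The computation keeps full precision. Intermediate values are shown rounded — one last rounding, at four significant figures.
Hardness H = 4.880 GPa = 4.880e+09 Pa.
Working in SI base units: W = 4659 N, H = 4.880e+09 Pa, K = 5.732e-07.
Sliding wear rate dV/dL = K·W/H: 5.732e-07 · 4659 / 4.880e+09 = 5.472e-13 m³/m.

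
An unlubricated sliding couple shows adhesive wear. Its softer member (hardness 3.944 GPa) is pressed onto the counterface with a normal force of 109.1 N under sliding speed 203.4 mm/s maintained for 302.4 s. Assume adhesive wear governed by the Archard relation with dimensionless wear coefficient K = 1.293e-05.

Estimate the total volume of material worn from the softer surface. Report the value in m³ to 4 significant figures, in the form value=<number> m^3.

Intermediate values are shown rounded. All working math runs at exact precision. Rounded once at the end, at 4 significant digits.
Sliding speed v = 203.4 mm/s = 0.2034 m/s. Distance L = v·t = 0.2034 m/s × 302.4 s = 61.51 m.
Hardness H = 3.944 GPa = 3.944e+09 Pa.
Working in SI base units: W = 109.1 N, H = 3.944e+09 Pa, K = 1.293e-05.
By Archard's law, V = K·W·L/H = 1.293e-05 · 109.1 · 61.51 / 3.944e+09 = 2.200e-11 m³.

value=2.200e-11 m^3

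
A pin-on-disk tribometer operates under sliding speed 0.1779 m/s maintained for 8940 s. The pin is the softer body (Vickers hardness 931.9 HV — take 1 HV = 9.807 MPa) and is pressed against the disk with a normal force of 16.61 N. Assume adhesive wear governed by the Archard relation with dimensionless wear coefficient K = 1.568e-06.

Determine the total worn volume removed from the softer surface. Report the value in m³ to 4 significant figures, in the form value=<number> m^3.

value=4.532e-12 m^3

All arithmetic carries exact precision — intermediates are displayed rounded — a lone final rounding, at four significant figures.
Convert: The distance L = v·t = 0.1779 m/s × 8940 s = 1590 m.
Convert: Hardness H = 931.9 HV × 9.807 MPa/HV = 9139 MPa = 9.139e+09 Pa.
SI base units throughout: W = 16.61 N, H = 9.139e+09 Pa, K = 1.568e-06.
Wear volume V = K·W·L/H = 1.568e-06 · 16.61 · 1590 / 9.139e+09 = 4.532e-12 m³.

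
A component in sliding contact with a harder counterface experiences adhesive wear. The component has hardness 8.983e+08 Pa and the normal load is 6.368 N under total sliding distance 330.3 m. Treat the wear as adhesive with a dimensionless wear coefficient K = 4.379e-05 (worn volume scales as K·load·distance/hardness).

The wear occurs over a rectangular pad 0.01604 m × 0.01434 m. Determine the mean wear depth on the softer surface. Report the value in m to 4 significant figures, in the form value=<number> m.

Every step maintains exact precision. Displayed values are rounded; one final rounding to four significant digits.
Convert: Contact area A = 0.01604 m × 0.01434 m = 2.300e-04 m².
Restated in SI base units: W = 6.368 N, H = 8.983e+08 Pa, K = 4.379e-05.
Wear volume V = K·W·L/H = 4.379e-05 · 6.368 · 330.3 / 8.983e+08 = 1.025e-10 m³.
Average depth h = V/A = 1.025e-10 / 2.300e-04 = 4.458e-07 m.

value=4.458e-07 m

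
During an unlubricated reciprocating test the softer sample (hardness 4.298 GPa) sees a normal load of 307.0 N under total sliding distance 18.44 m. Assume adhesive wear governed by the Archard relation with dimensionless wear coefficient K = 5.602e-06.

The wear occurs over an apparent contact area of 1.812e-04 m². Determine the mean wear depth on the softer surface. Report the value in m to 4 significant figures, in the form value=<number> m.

value=4.072e-08 m

Shown intermediates are rounded — each operation holds full precision; rounded once at the end, at four significant figures.
Convert: Hardness H = 4.298 GPa = 4.298e+09 Pa.
Restated in SI base units: W = 307.0 N, H = 4.298e+09 Pa, K = 5.602e-06.
Archard relation: V = K·W·L/H = 5.602e-06 · 307.0 · 18.44 / 4.298e+09 = 7.379e-12 m³.
Wear depth h = V/A = 7.379e-12 / 1.812e-04 = 4.072e-08 m.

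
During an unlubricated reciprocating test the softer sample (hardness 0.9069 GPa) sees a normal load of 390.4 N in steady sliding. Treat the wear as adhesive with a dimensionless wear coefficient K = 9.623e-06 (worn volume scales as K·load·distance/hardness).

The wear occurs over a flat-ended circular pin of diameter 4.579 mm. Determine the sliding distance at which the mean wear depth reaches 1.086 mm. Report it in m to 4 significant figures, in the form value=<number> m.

value=4317 m

Every step holds exact precision; intermediate values are displayed rounded — a lone final rounding to 4 significant digits.
Hardness H = 0.9069 GPa = 9.069e+08 Pa.
Pin diameter d = 4.579 mm = 0.004579 m. Contact area A = π·d²/4 = π·(0.004579 m)²/4 = 1.647e-05 m².
Depth limit h_lim = 1.086 mm = 0.001086 m.
In SI base units: W = 390.4 N, H = 9.069e+08 Pa, K = 9.623e-06.
Limit volume V_lim = h_lim·A = 0.001086 · 1.647e-05 = 1.788e-08 m³.
Life L = V_lim·H/(K·W) = 1.788e-08 · 9.069e+08 / (9.623e-06 · 390.4) = 4317 m.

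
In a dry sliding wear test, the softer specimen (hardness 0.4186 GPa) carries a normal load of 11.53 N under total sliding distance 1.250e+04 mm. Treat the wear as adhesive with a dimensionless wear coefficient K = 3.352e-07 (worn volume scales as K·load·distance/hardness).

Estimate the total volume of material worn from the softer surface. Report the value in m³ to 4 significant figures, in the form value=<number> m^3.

value=1.154e-13 m^3

The computation carries exact precision, and printed values are rounded — one last rounding: 4 significant digits.
Convert: The distance L = 1.250e+04 mm = 12.50 m.
Convert: Hardness H = 0.4186 GPa = 4.186e+08 Pa.
Collected in SI base units: W = 11.53 N, H = 4.186e+08 Pa, K = 3.352e-07.
The Archard volume V = K·W·L/H = 3.352e-07 · 11.53 · 12.50 / 4.186e+08 = 1.154e-13 m³.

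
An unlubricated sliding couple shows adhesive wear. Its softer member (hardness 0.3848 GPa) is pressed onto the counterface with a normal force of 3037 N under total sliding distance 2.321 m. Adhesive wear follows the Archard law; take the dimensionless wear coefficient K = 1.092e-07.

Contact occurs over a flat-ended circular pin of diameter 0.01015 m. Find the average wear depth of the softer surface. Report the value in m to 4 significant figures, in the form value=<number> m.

value=2.472e-08 m

All arithmetic carries exact precision, and displayed values are rounded — a single final rounding: four significant figures.
Convert: Hardness H = 0.3848 GPa = 3.848e+08 Pa.
Convert: Contact area A = π·d²/4 = π·(0.01015 m)²/4 = 8.091e-05 m².
Expressed in SI base units: W = 3037 N, H = 3.848e+08 Pa, K = 1.092e-07.
Archard relation: V = K·W·L/H = 1.092e-07 · 3037 · 2.321 / 3.848e+08 = 2.000e-12 m³.
Mean wear depth h = V/A = 2.000e-12 / 8.091e-05 = 2.472e-08 m.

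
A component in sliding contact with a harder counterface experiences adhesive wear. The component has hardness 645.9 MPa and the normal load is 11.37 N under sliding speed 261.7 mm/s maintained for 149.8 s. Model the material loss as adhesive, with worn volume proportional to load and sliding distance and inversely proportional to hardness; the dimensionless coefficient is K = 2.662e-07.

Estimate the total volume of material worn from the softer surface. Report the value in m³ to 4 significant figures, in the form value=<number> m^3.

Each operation runs at full float precision. The intermediates appear rounded, and one final rounding to 4 significant figures.
Convert: Sliding speed v = 261.7 mm/s = 0.2617 m/s. Distance covered L = v·t = 0.2617 m/s × 149.8 s = 39.20 m.
Convert: Hardness H = 645.9 MPa = 6.459e+08 Pa.
Expressed in SI base units: W = 11.37 N, H = 6.459e+08 Pa, K = 2.662e-07.
The Archard volume V = K·W·L/H = 2.662e-07 · 11.37 · 39.20 / 6.459e+08 = 1.837e-13 m³.

value=1.837e-13 m^3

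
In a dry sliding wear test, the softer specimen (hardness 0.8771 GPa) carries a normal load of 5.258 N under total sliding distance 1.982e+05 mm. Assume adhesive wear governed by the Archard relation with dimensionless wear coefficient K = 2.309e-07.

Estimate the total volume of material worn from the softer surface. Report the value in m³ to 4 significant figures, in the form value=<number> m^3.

value=2.743e-13 m^3

The algebra keeps exact precision, and displayed values are rounded — rounded just once: 4 significant figures.
Distance L = 1.982e+05 mm = 198.2 m.
Hardness H = 0.8771 GPa = 8.771e+08 Pa.
As SI base values: W = 5.258 N, H = 8.771e+08 Pa, K = 2.309e-07.
By Archard's law, V = K·W·L/H = 2.309e-07 · 5.258 · 198.2 / 8.771e+08 = 2.743e-13 m³.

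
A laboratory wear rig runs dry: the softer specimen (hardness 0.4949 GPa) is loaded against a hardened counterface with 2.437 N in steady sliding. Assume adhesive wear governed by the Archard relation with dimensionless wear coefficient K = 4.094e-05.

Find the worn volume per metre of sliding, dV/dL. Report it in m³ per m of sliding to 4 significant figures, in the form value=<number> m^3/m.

The computation carries full float precision; quoted intermediates are rounded, and rounded just once to 4 significant figures.
Convert: Hardness H = 0.4949 GPa = 4.949e+08 Pa.
In SI base units: W = 2.437 N, H = 4.949e+08 Pa, K = 4.094e-05.
Sliding wear rate dV/dL = K·W/H, so: 4.094e-05 · 2.437 / 4.949e+08 = 2.016e-13 m³/m.

value=2.016e-13 m^3/m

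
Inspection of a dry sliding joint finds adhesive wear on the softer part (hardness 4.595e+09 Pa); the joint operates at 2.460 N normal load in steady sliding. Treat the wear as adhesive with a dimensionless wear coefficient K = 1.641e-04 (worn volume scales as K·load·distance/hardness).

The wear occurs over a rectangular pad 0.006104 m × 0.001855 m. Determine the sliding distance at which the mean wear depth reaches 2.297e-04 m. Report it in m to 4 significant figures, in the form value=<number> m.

Intermediate values are displayed rounded — all working math maintains full precision. Rounded once at the end, at four significant figures.
Contact area A = 0.006104 m × 0.001855 m = 1.132e-05 m².
SI base units throughout: W = 2.460 N, H = 4.595e+09 Pa, K = 1.641e-04.
Volume at the limit: V_lim = h_lim·A = 2.297e-04 · 1.132e-05 = 2.601e-09 m³.
So the life L = V_lim·H/(K·W) = 2.601e-09 · 4.595e+09 / (1.641e-04 · 2.460) = 2.960e+04 m.

value=2.960e+04 m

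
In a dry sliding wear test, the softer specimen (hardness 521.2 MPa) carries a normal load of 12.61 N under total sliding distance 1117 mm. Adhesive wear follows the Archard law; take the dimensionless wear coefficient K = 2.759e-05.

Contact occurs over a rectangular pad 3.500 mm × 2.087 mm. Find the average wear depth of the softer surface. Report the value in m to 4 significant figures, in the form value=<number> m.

value=1.021e-07 m

Intermediate values are displayed rounded; all arithmetic keeps exact precision; rounded once at the end to 4 significant figures.
Convert: Sliding distance L = 1117 mm = 1.117 m.
Convert: Hardness H = 521.2 MPa = 5.212e+08 Pa.
Convert: Pad sides 3.500 mm × 2.087 mm = 0.003500 m × 0.002087 m. Contact area A = 0.003500 m × 0.002087 m = 7.305e-06 m².
In SI base units: W = 12.61 N, H = 5.212e+08 Pa, K = 2.759e-05.
Worn volume V = K·W·L/H = 2.759e-05 · 12.61 · 1.117 / 5.212e+08 = 7.456e-13 m³.
Wear depth h = V/A = 7.456e-13 / 7.305e-06 = 1.021e-07 m.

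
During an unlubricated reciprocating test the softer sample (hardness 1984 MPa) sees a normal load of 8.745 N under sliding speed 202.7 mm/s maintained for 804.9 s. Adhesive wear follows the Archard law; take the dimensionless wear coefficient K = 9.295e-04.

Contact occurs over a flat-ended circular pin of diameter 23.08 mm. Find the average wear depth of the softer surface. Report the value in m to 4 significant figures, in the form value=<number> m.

value=1.598e-06 m

All arithmetic runs at full float precision; printed values are rounded. Rounded once at the end, at four significant digits.
Sliding speed v = 202.7 mm/s = 0.2027 m/s. The distance L = v·t = 0.2027 m/s × 804.9 s = 163.2 m.
Hardness H = 1984 MPa = 1.984e+09 Pa.
Pin diameter d = 23.08 mm = 0.02308 m. Contact area A = π·d²/4 = π·(0.02308 m)²/4 = 4.184e-04 m².
Restated in SI base units: W = 8.745 N, H = 1.984e+09 Pa, K = 9.295e-04.
Volume removed: V = K·W·L/H = 9.295e-04 · 8.745 · 163.2 / 1.984e+09 = 6.684e-10 m³.
Wear depth h = V/A = 6.684e-10 / 4.184e-04 = 1.598e-06 m.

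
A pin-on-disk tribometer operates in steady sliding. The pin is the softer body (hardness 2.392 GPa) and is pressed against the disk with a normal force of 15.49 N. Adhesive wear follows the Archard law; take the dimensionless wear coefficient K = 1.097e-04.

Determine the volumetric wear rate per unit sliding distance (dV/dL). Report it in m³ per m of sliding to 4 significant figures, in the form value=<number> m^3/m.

Intermediate values appear rounded, and all arithmetic carries exact precision; rounded once at the end, at four significant figures.
Convert: Hardness H = 2.392 GPa = 2.392e+09 Pa.
SI base units throughout: W = 15.49 N, H = 2.392e+09 Pa, K = 1.097e-04.
The wear rate dV/dL = K·W/H, so: 1.097e-04 · 15.49 / 2.392e+09 = 7.104e-13 m³/m.

value=7.104e-13 m^3/m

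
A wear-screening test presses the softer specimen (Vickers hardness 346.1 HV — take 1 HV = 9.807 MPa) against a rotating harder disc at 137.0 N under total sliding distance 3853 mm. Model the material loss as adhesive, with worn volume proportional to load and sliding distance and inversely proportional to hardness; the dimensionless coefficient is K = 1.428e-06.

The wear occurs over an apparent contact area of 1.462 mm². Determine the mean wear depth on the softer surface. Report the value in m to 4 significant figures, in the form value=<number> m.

The computation holds full float precision — intermediate values are displayed rounded — rounded just once to 4 significant figures.
Distance covered L = 3853 mm = 3.853 m.
Hardness H = 346.1 HV × 9.807 MPa/HV = 3394 MPa = 3.394e+09 Pa.
Contact area A = 1.462 mm² = 1.462e-06 m².
Expressed in SI base units: W = 137.0 N, H = 3.394e+09 Pa, K = 1.428e-06.
Worn volume V = K·W·L/H = 1.428e-06 · 137.0 · 3.853 / 3.394e+09 = 2.221e-13 m³.
Depth h = V/A = 2.221e-13 / 1.462e-06 = 1.519e-07 m.

value=1.519e-07 m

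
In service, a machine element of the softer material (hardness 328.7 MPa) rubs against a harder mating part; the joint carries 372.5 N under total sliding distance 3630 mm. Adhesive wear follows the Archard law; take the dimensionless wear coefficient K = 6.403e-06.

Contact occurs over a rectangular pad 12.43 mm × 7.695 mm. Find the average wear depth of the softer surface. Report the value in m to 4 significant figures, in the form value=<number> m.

The algebra maintains exact precision — intermediate values are shown rounded; rounded just once to 4 significant figures.
Convert: Path length L = 3630 mm = 3.630 m.
Convert: Hardness H = 328.7 MPa = 3.287e+08 Pa.
Convert: Pad sides 12.43 mm × 7.695 mm = 0.01243 m × 0.007695 m. Contact area A = 0.01243 m × 0.007695 m = 9.565e-05 m².
In SI base units: W = 372.5 N, H = 3.287e+08 Pa, K = 6.403e-06.
Apply Archard: V = K·W·L/H = 6.403e-06 · 372.5 · 3.630 / 3.287e+08 = 2.634e-11 m³.
Depth of wear h = V/A = 2.634e-11 / 9.565e-05 = 2.754e-07 m.

value=2.754e-07 m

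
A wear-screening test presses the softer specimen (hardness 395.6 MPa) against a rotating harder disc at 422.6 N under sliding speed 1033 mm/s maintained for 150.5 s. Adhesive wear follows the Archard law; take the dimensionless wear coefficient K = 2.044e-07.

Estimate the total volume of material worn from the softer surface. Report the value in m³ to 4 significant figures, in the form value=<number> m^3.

value=3.395e-11 m^3

Quoted intermediates are rounded, and the algebra carries full precision — one final rounding, at 4 significant figures.
Convert: Sliding speed v = 1033 mm/s = 1.033 m/s. Total distance L = v·t = 1.033 m/s × 150.5 s = 155.5 m.
Convert: Hardness H = 395.6 MPa = 3.956e+08 Pa.
As SI base values: W = 422.6 N, H = 3.956e+08 Pa, K = 2.044e-07.
Worn volume V = K·W·L/H = 2.044e-07 · 422.6 · 155.5 / 3.956e+08 = 3.395e-11 m³.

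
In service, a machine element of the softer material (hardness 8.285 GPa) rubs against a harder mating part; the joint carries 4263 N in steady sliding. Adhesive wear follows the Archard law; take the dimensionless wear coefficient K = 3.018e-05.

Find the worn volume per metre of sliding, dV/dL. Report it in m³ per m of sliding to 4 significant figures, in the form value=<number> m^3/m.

value=1.553e-11 m^3/m

Intermediates are printed rounded — every step maintains full float precision — a single final rounding, at 4 significant figures.
Hardness H = 8.285 GPa = 8.285e+09 Pa.
In SI base units: W = 4263 N, H = 8.285e+09 Pa, K = 3.018e-05.
The wear rate dV/dL = K·W/H, per unit distance: 3.018e-05 · 4263 / 8.285e+09 = 1.553e-11 m³/m.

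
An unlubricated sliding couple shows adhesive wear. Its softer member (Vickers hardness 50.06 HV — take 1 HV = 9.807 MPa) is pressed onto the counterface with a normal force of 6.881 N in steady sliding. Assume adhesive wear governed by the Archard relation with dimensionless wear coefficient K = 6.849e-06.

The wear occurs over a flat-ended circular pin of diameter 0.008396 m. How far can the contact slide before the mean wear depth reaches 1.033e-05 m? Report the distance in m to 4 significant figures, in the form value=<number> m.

value=5958 m

Each operation carries exact precision, and intermediate values are printed rounded — rounded just once to 4 significant digits.
Convert: Hardness H = 50.06 HV × 9.807 MPa/HV = 490.9 MPa = 4.909e+08 Pa.
Convert: Contact area A = π·d²/4 = π·(0.008396 m)²/4 = 5.536e-05 m².
SI base units throughout: W = 6.881 N, H = 4.909e+08 Pa, K = 6.849e-06.
At the depth limit, V_lim = h_lim·A = 1.033e-05 · 5.536e-05 = 5.719e-10 m³.
Sliding life L = V_lim·H/(K·W) = 5.719e-10 · 4.909e+08 / (6.849e-06 · 6.881) = 5958 m.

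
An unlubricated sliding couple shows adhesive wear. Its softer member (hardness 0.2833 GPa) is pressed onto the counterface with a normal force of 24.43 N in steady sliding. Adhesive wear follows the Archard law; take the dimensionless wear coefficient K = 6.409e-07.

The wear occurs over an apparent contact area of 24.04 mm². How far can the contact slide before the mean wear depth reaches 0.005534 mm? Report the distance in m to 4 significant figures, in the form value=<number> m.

The intermediates are shown rounded; all arithmetic carries full float precision, and rounded once at the end, at 4 significant figures.
Convert: Hardness H = 0.2833 GPa = 2.833e+08 Pa.
Convert: Contact area A = 24.04 mm² = 2.404e-05 m².
Convert: Depth limit h_lim = 0.005534 mm = 5.534e-06 m.
SI base units throughout: W = 24.43 N, H = 2.833e+08 Pa, K = 6.409e-07.
Permissible volume V_lim = h_lim·A = 5.534e-06 · 2.404e-05 = 1.330e-10 m³.
Sliding life L = V_lim·H/(K·W) = 1.330e-10 · 2.833e+08 / (6.409e-07 · 24.43) = 2407 m.

value=2407 m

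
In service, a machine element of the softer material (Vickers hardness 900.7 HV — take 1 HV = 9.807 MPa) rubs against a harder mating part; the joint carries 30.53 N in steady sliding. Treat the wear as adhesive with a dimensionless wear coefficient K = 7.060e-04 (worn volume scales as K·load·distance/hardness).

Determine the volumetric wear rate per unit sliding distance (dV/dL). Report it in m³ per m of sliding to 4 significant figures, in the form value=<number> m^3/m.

Each operation maintains full float precision; quoted intermediates are rounded; rounded once at the end to four significant figures.
Hardness H = 900.7 HV × 9.807 MPa/HV = 8833 MPa = 8.833e+09 Pa.
SI base units throughout: W = 30.53 N, H = 8.833e+09 Pa, K = 7.060e-04.
Wear rate dV/dL = K·W/H, so: 7.060e-04 · 30.53 / 8.833e+09 = 2.440e-12 m³/m.

value=2.440e-12 m^3/m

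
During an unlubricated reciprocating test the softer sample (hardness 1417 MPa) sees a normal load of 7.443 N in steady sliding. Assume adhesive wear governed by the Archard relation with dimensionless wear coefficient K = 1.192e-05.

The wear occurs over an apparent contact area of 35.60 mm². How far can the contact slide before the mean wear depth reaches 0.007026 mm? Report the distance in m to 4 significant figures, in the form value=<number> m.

value=3995 m

The algebra keeps exact precision, and intermediate values are printed rounded, and rounded once at the end to four significant figures.
Hardness H = 1417 MPa = 1.417e+09 Pa.
Contact area A = 35.60 mm² = 3.560e-05 m².
Depth limit h_lim = 0.007026 mm = 7.026e-06 m.
SI base units throughout: W = 7.443 N, H = 1.417e+09 Pa, K = 1.192e-05.
Permissible volume V_lim = h_lim·A = 7.026e-06 · 3.560e-05 = 2.501e-10 m³.
Inverting, life L = V_lim·H/(K·W) = 2.501e-10 · 1.417e+09 / (1.192e-05 · 7.443) = 3995 m.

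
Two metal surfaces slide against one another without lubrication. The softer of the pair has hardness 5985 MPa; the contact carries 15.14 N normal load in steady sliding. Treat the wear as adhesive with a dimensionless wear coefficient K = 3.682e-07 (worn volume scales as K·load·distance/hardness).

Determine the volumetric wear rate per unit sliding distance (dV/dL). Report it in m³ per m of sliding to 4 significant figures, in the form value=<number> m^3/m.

All arithmetic carries full precision. Intermediate values are shown rounded; a single final rounding: 4 significant digits.
Convert: Hardness H = 5985 MPa = 5.985e+09 Pa.
Collected in SI base units: W = 15.14 N, H = 5.985e+09 Pa, K = 3.682e-07.
The wear rate dV/dL = K·W/H (no L dependence): 3.682e-07 · 15.14 / 5.985e+09 = 9.314e-16 m³/m.

value=9.314e-16 m^3/m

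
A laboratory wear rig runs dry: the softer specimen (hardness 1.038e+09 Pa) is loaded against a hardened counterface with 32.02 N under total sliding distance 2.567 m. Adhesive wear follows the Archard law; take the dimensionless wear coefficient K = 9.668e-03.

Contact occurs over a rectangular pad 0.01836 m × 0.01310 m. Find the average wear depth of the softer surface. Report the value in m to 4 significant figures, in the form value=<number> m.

value=3.183e-06 m

Intermediate values are printed rounded, and each operation maintains full precision; one final rounding to 4 significant digits.
Contact area A = 0.01836 m × 0.01310 m = 2.405e-04 m².
Collected in SI base units: W = 32.02 N, H = 1.038e+09 Pa, K = 9.668e-03.
The Archard volume V = K·W·L/H = 9.668e-03 · 32.02 · 2.567 / 1.038e+09 = 7.656e-10 m³.
Depth h = V/A = 7.656e-10 / 2.405e-04 = 3.183e-06 m.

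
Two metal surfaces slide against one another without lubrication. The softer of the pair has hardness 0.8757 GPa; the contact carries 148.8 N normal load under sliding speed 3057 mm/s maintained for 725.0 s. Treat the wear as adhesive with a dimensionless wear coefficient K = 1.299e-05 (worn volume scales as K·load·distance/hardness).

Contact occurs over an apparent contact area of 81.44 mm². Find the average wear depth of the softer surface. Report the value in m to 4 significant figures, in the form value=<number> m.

value=6.007e-05 m

Intermediate values are displayed rounded, and every step maintains full float precision. Rounded once at the end, at four significant digits.
Sliding speed v = 3057 mm/s = 3.057 m/s. Path length L = v·t = 3.057 m/s × 725.0 s = 2216 m.
Hardness H = 0.8757 GPa = 8.757e+08 Pa.
Contact area A = 81.44 mm² = 8.144e-05 m².
Restated in SI base units: W = 148.8 N, H = 8.757e+08 Pa, K = 1.299e-05.
Volume removed: V = K·W·L/H = 1.299e-05 · 148.8 · 2216 / 8.757e+08 = 4.892e-09 m³.
Mean wear depth h = V/A = 4.892e-09 / 8.144e-05 = 6.007e-05 m.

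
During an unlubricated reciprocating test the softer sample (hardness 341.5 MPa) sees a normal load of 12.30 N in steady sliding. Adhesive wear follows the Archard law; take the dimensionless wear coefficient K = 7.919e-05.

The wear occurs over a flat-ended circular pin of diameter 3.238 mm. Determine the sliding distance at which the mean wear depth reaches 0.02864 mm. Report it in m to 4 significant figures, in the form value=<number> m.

Intermediates are displayed rounded; each operation keeps exact precision; one final rounding: 4 significant figures.
Hardness H = 341.5 MPa = 3.415e+08 Pa.
Pin diameter d = 3.238 mm = 0.003238 m. Contact area A = π·d²/4 = π·(0.003238 m)²/4 = 8.235e-06 m².
Depth limit h_lim = 0.02864 mm = 2.864e-05 m.
Working in SI base units: W = 12.30 N, H = 3.415e+08 Pa, K = 7.919e-05.
Permissible volume V_lim = h_lim·A = 2.864e-05 · 8.235e-06 = 2.358e-10 m³.
Life L = V_lim·H/(K·W) = 2.358e-10 · 3.415e+08 / (7.919e-05 · 12.30) = 82.69 m.

value=82.69 m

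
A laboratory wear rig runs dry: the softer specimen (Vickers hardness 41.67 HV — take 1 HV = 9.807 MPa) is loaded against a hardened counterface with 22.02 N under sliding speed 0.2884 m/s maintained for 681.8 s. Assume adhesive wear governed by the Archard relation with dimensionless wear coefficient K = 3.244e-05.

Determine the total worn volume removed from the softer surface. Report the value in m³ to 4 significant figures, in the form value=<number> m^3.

value=3.437e-10 m^3

All working math keeps full float precision, and displayed values are rounded — rounded once at the end to 4 significant digits.
Sliding distance L = v·t = 0.2884 m/s × 681.8 s = 196.6 m.
Hardness H = 41.67 HV × 9.807 MPa/HV = 408.7 MPa = 4.087e+08 Pa.
SI base units throughout: W = 22.02 N, H = 4.087e+08 Pa, K = 3.244e-05.
Archard volume V = K·W·L/H = 3.244e-05 · 22.02 · 196.6 / 4.087e+08 = 3.437e-10 m³.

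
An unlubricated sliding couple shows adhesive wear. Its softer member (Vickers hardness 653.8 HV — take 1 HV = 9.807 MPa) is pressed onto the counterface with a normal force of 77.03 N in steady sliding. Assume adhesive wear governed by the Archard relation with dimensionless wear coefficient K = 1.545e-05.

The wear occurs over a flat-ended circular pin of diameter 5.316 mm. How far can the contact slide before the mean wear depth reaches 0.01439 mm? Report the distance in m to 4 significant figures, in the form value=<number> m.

Every step carries exact precision; printed values are rounded — one last rounding: four significant figures.
Convert: Hardness H = 653.8 HV × 9.807 MPa/HV = 6412 MPa = 6.412e+09 Pa.
Convert: Pin diameter d = 5.316 mm = 0.005316 m. Contact area A = π·d²/4 = π·(0.005316 m)²/4 = 2.220e-05 m².
Convert: Depth limit h_lim = 0.01439 mm = 1.439e-05 m.
As SI base values: W = 77.03 N, H = 6.412e+09 Pa, K = 1.545e-05.
Wearable volume V_lim = h_lim·A = 1.439e-05 · 2.220e-05 = 3.194e-10 m³.
Inverting, life L = V_lim·H/(K·W) = 3.194e-10 · 6.412e+09 / (1.545e-05 · 77.03) = 1721 m.

value=1721 m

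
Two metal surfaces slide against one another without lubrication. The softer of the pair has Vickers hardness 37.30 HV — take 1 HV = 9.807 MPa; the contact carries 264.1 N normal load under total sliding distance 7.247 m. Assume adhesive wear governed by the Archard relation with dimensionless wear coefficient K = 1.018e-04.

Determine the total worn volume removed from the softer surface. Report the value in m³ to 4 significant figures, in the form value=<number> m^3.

Intermediate values are displayed rounded — all arithmetic runs at full float precision, and a lone final rounding to 4 significant figures.
Convert: Hardness H = 37.30 HV × 9.807 MPa/HV = 365.8 MPa = 3.658e+08 Pa.
As SI base values: W = 264.1 N, H = 3.658e+08 Pa, K = 1.018e-04.
The Archard volume V = K·W·L/H = 1.018e-04 · 264.1 · 7.247 / 3.658e+08 = 5.326e-10 m³.

value=5.326e-10 m^3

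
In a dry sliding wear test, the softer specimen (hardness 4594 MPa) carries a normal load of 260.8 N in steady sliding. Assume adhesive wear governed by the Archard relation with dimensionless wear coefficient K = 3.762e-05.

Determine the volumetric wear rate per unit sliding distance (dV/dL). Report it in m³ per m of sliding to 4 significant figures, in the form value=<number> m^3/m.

Intermediate values are printed rounded. All working math holds full float precision — one last rounding to 4 significant digits.
Hardness H = 4594 MPa = 4.594e+09 Pa.
Collected in SI base units: W = 260.8 N, H = 4.594e+09 Pa, K = 3.762e-05.
Sliding wear rate dV/dL = K·W/H: 3.762e-05 · 260.8 / 4.594e+09 = 2.136e-12 m³/m.

value=2.136e-12 m^3/m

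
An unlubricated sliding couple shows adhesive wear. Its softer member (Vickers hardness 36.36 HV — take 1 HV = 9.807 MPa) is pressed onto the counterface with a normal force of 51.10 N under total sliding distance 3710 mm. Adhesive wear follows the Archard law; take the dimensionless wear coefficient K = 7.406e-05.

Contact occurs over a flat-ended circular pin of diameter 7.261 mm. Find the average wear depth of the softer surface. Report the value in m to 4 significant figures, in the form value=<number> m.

value=9.509e-07 m

Every step runs at full precision. Intermediates are displayed rounded; a lone final rounding to four significant digits.
Convert: Distance covered L = 3710 mm = 3.710 m.
Convert: Hardness H = 36.36 HV × 9.807 MPa/HV = 356.6 MPa = 3.566e+08 Pa.
Convert: Pin diameter d = 7.261 mm = 0.007261 m. Contact area A = π·d²/4 = π·(0.007261 m)²/4 = 4.141e-05 m².
SI base units throughout: W = 51.10 N, H = 3.566e+08 Pa, K = 7.406e-05.
Wear volume V = K·W·L/H = 7.406e-05 · 51.10 · 3.710 / 3.566e+08 = 3.937e-11 m³.
Wear depth h = V/A = 3.937e-11 / 4.141e-05 = 9.509e-07 m.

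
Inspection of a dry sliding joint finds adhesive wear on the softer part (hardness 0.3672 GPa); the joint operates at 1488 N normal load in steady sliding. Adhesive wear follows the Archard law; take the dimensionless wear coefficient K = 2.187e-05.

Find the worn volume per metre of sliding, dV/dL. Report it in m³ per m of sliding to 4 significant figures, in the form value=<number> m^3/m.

value=8.862e-11 m^3/m

Quoted intermediates are rounded, and the algebra keeps exact precision; a lone final rounding to four significant digits.
Convert: Hardness H = 0.3672 GPa = 3.672e+08 Pa.
Collected in SI base units: W = 1488 N, H = 3.672e+08 Pa, K = 2.187e-05.
Volumetric rate dV/dL = K·W/H, so: 2.187e-05 · 1488 / 3.672e+08 = 8.862e-11 m³/m.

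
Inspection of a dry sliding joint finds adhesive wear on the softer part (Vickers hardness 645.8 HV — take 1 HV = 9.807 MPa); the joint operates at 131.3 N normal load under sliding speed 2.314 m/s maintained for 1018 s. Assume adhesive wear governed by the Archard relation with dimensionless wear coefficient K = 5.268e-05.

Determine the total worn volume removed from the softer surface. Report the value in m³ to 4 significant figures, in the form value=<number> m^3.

The algebra maintains full float precision — the intermediates are displayed rounded; rounded just once, at four significant digits.
Convert: Total distance L = v·t = 2.314 m/s × 1018 s = 2356 m.
Convert: Hardness H = 645.8 HV × 9.807 MPa/HV = 6333 MPa = 6.333e+09 Pa.
SI base units throughout: W = 131.3 N, H = 6.333e+09 Pa, K = 5.268e-05.
Volume removed: V = K·W·L/H = 5.268e-05 · 131.3 · 2356 / 6.333e+09 = 2.573e-09 m³.

value=2.573e-09 m^3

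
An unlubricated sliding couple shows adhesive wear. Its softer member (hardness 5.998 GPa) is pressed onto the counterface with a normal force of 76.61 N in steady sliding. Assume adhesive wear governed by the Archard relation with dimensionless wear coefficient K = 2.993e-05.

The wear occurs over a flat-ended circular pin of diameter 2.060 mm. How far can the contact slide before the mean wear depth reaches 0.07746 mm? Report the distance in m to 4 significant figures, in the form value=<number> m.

value=675.3 m

Every step keeps full float precision; displayed values are rounded, and one final rounding: 4 significant digits.
Convert: Hardness H = 5.998 GPa = 5.998e+09 Pa.
Convert: Pin diameter d = 2.060 mm = 0.002060 m. Contact area A = π·d²/4 = π·(0.002060 m)²/4 = 3.333e-06 m².
Convert: Depth limit h_lim = 0.07746 mm = 7.746e-05 m.
In SI base units, W = 76.61 N, H = 5.998e+09 Pa, K = 2.993e-05.
Wearable volume V_lim = h_lim·A = 7.746e-05 · 3.333e-06 = 2.582e-10 m³.
Life L = V_lim·H/(K·W) = 2.582e-10 · 5.998e+09 / (2.993e-05 · 76.61) = 675.3 m.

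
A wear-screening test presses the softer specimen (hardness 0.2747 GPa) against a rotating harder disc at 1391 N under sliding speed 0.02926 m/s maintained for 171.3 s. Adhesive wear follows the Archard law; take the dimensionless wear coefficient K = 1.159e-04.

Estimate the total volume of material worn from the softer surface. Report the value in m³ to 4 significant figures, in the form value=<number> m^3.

value=2.942e-09 m^3

The intermediates are printed rounded, and all working math runs at exact precision, and one last rounding, at 4 significant digits.
Convert: Distance covered L = v·t = 0.02926 m/s × 171.3 s = 5.012 m.
Convert: Hardness H = 0.2747 GPa = 2.747e+08 Pa.
Working in SI base units: W = 1391 N, H = 2.747e+08 Pa, K = 1.159e-04.
Volume removed: V = K·W·L/H = 1.159e-04 · 1391 · 5.012 / 2.747e+08 = 2.942e-09 m³.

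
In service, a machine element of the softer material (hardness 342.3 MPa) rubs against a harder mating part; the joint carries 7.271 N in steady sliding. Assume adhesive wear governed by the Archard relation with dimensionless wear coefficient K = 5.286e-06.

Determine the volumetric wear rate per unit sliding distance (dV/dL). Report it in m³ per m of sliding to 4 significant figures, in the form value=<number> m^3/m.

value=1.123e-13 m^3/m

Each operation holds exact precision. Intermediates are displayed rounded; one final rounding, at four significant figures.
Convert: Hardness H = 342.3 MPa = 3.423e+08 Pa.
Expressed in SI base units: W = 7.271 N, H = 3.423e+08 Pa, K = 5.286e-06.
Rate of wear dV/dL = K·W/H, so: 5.286e-06 · 7.271 / 3.423e+08 = 1.123e-13 m³/m.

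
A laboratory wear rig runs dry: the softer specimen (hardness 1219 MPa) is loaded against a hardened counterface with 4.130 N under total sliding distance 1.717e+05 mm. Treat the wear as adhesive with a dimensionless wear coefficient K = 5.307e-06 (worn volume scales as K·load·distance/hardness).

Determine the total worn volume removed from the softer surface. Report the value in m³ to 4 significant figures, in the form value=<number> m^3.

value=3.087e-12 m^3

All working math keeps exact precision; the intermediates are displayed rounded. Rounded once at the end: four significant figures.
Distance covered L = 1.717e+05 mm = 171.7 m.
Hardness H = 1219 MPa = 1.219e+09 Pa.
SI base units throughout: W = 4.130 N, H = 1.219e+09 Pa, K = 5.307e-06.
Archard relation: V = K·W·L/H = 5.307e-06 · 4.130 · 171.7 / 1.219e+09 = 3.087e-12 m³.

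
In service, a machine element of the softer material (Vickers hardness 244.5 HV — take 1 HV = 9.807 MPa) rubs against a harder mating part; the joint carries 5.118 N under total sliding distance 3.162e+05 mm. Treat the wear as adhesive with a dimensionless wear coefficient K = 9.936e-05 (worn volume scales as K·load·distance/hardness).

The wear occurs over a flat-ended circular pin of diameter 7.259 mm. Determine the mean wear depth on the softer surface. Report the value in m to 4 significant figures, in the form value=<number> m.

value=1.620e-06 m

The intermediates appear rounded; every step maintains exact precision; one last rounding to four significant figures.
Convert: Distance L = 3.162e+05 mm = 316.2 m.
Convert: Hardness H = 244.5 HV × 9.807 MPa/HV = 2398 MPa = 2.398e+09 Pa.
Convert: Pin diameter d = 7.259 mm = 0.007259 m. Contact area A = π·d²/4 = π·(0.007259 m)²/4 = 4.139e-05 m².
In SI base units, W = 5.118 N, H = 2.398e+09 Pa, K = 9.936e-05.
Archard relation: V = K·W·L/H = 9.936e-05 · 5.118 · 316.2 / 2.398e+09 = 6.706e-11 m³.
Depth of wear h = V/A = 6.706e-11 / 4.139e-05 = 1.620e-06 m.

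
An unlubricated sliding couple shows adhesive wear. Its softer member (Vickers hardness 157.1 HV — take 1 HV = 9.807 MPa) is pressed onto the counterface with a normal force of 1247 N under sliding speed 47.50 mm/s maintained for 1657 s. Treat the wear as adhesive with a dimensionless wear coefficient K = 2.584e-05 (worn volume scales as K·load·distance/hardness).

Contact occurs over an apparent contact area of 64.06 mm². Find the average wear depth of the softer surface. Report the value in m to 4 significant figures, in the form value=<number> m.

value=2.570e-05 m

Intermediates are shown rounded; the algebra carries full float precision — a lone final rounding: four significant figures.
Sliding speed v = 47.50 mm/s = 0.04750 m/s. Distance L = v·t = 0.04750 m/s × 1657 s = 78.71 m.
Hardness H = 157.1 HV × 9.807 MPa/HV = 1541 MPa = 1.541e+09 Pa.
Contact area A = 64.06 mm² = 6.406e-05 m².
Expressed in SI base units: W = 1247 N, H = 1.541e+09 Pa, K = 2.584e-05.
By Archard's law, V = K·W·L/H = 2.584e-05 · 1247 · 78.71 / 1.541e+09 = 1.646e-09 m³.
Mean depth h = V/A = 1.646e-09 / 6.406e-05 = 2.570e-05 m.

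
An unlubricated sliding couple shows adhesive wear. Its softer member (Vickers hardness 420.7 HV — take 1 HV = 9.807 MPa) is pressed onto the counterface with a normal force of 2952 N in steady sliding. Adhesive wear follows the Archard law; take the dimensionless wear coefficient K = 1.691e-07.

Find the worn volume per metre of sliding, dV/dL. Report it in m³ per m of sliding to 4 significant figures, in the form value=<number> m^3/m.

Printed values are rounded; each operation carries exact precision. Rounded once at the end to four significant digits.
Convert: Hardness H = 420.7 HV × 9.807 MPa/HV = 4126 MPa = 4.126e+09 Pa.
Working in SI base units: W = 2952 N, H = 4.126e+09 Pa, K = 1.691e-07.
Sliding wear rate dV/dL = K·W/H — distance-free: 1.691e-07 · 2952 / 4.126e+09 = 1.210e-13 m³/m.

value=1.210e-13 m^3/m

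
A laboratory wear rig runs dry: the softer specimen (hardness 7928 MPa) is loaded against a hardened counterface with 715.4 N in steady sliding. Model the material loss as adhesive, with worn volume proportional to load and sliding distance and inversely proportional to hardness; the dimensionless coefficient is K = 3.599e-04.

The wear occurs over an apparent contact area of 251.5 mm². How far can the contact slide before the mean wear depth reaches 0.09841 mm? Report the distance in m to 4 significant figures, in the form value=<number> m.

value=762.1 m

Each operation runs at full float precision — shown intermediates are rounded. Rounded just once, at 4 significant digits.
Convert: Hardness H = 7928 MPa = 7.928e+09 Pa.
Convert: Contact area A = 251.5 mm² = 2.515e-04 m².
Convert: Depth limit h_lim = 0.09841 mm = 9.841e-05 m.
Working in SI base units: W = 715.4 N, H = 7.928e+09 Pa, K = 3.599e-04.
Volume at the limit: V_lim = h_lim·A = 9.841e-05 · 2.515e-04 = 2.475e-08 m³.
Sliding life L = V_lim·H/(K·W) = 2.475e-08 · 7.928e+09 / (3.599e-04 · 715.4) = 762.1 m.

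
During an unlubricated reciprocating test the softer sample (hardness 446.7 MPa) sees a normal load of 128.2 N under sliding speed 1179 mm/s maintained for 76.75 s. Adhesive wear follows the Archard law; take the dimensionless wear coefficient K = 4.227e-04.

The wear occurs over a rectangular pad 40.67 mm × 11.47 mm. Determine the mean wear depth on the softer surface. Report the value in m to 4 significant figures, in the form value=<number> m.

value=2.353e-05 m

Intermediates are shown rounded, and each operation runs at exact precision — a single final rounding, at 4 significant digits.
Convert: Sliding speed v = 1179 mm/s = 1.179 m/s. Distance L = v·t = 1.179 m/s × 76.75 s = 90.49 m.
Convert: Hardness H = 446.7 MPa = 4.467e+08 Pa.
Convert: Pad sides 40.67 mm × 11.47 mm = 0.04067 m × 0.01147 m. Contact area A = 0.04067 m × 0.01147 m = 4.665e-04 m².
In SI base units, W = 128.2 N, H = 4.467e+08 Pa, K = 4.227e-04.
Volume removed: V = K·W·L/H = 4.227e-04 · 128.2 · 90.49 / 4.467e+08 = 1.098e-08 m³.
Depth h = V/A = 1.098e-08 / 4.665e-04 = 2.353e-05 m.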